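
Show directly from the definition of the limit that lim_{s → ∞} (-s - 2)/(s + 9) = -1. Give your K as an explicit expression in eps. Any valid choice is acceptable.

K = 7/eps

Suppose eps > 0. We seek K > 0 such that s > K implies |(-s - 2)/(s + 9) + 1| < eps.
(-s - 2)/(s + 9) + 1 = ((-s - 2) − (-1)(s + 9)) / ((s + 9)) = 7/((s + 9)).
For s > 0 we have s + 9 > s, so |(-s - 2)/(s + 9) + 1| = 7/((s + 9)) < 7/(s) = 7/s.
Thus |(-s - 2)/(s + 9) + 1| < eps whenever s > 7/eps.
Take K = 7/eps. If s > K then |(-s - 2)/(s + 9) + 1| < 7/s < eps.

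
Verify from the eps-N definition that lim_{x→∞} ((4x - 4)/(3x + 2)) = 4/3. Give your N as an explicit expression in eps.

Fix eps > 0. We seek N > 0 such that x > N implies |(4x - 4)/(3x + 2) − (4/3)| < eps.
(4x - 4)/(3x + 2) − (4/3) = (3(4x - 4) − 4(3x + 2)) / (3(3x + 2)) = -20/(3(3x + 2)).
For x > 0 we have 3x + 2 > 3x, so |(4x - 4)/(3x + 2) − (4/3)| = 20/(3(3x + 2)) < 20/(3·3x) = (20/9)/x.
Thus |(4x - 4)/(3x + 2) − (4/3)| < eps whenever x > (20/9)/eps.
Take N = (20/9)/eps. If x > N then |(4x - 4)/(3x + 2) − (4/3)| < (20/9)/x < eps.

N = (20/9)/eps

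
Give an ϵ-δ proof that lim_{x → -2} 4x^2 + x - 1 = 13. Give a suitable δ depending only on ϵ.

δ = min(1, ϵ/19)

Let ϵ > 0. We want δ > 0 such that 0 < |x + 2| < δ implies |(4x^2 + x - 1) − 13| < ϵ.
(4x^2 + x - 1) − 13 = 4x^2 + x - 14 = (x + 2)(4x - 7).
So |(4x^2 + x - 1) − 13| = |x + 2|·|4x - 7|.
Require δ ≤ 1. Then |x + 2| < 1 gives |x| < 3, and by the triangle inequality |4x - 7| ≤ 4·3 + 7 = 19.
Hence |(4x^2 + x - 1) − 13| ≤ 19|x + 2| < ϵ provided |x + 2| < ϵ/19.
Take δ = min(1, ϵ/19). Then 0 < |x + 2| < δ gives both |x + 2| < 1 and |x + 2| < ϵ/19, so |(4x^2 + x - 1) − 13| < ϵ.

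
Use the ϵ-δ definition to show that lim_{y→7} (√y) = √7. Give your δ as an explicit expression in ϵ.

Let ϵ > 0 be given. We want δ > 0 such that 0 < |y − 7| < δ implies |√y − √7| < ϵ.
Rationalise: √y − √7 = (y − 7)/(√y + √7), so |√y − √7| = |y − 7|/(√y + √7).
Restrict δ ≤ 7 so that |y − 7| < 7 forces y > 0, and then √y + √7 > √7.
Hence |√y − √7| < |y − 7|/√7, which is < ϵ once |y − 7| < √7·ϵ.
Take δ = min(7, √7·ϵ). If 0 < |y − 7| < δ then y > 0 and |√y − √7| < |y − 7|/√7 < ϵ.

δ = min(7, √7·ϵ)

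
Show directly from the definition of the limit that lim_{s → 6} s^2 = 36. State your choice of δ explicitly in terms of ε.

Suppose ε > 0. We seek δ > 0 with 0 < |s − 6| < δ ⇒ |s^2 − 36| < ε.
Factor: s^2 − 36 = (s − 6)(s + 6), so |s^2 − 36| = |s − 6|·|s + 6|.
Restrict δ ≤ 2. Then |s − 6| < 2 gives |s| < 8, so by the triangle inequality |s + 6| ≤ 8 + 6 = 14.
Hence |s^2 − 36| ≤ 14|s − 6|, which is < ε once |s − 6| < ε/14.
Take δ = min(2, ε/14). If 0 < |s − 6| < δ then both bounds hold and |s^2 − 36| ≤ 14|s − 6| < 14·(ε/14) = ε.

δ = min(2, ε/14)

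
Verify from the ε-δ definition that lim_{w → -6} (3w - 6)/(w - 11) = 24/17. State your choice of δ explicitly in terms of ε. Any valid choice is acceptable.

Let ε > 0. We want δ > 0 with 0 < |w + 6| < δ ⇒ |(3w - 6)/(w - 11) − (24/17)| < ε.
Combining over a common denominator, (3w - 6)/(w - 11) − (24/17) = [(3w - 6)·(-17) − (-24)·(w - 11)] / [(-17)·(w - 11)] = -27(w + 6) / ((-17)(w - 11)).
So |(3w - 6)/(w - 11) − (24/17)| = 27|w + 6| / (17·|w − 11|).
Restrict δ ≤ 17/2. Then |w + 6| < 17/2 gives |w − 11| = |(w + 6) + (-17)| ≥ 17 − 17/2 = 17/2.
Hence |(3w - 6)/(w - 11) − (24/17)| < 27|w + 6|/(17·(17/2)) = (54/289)|w + 6|, which is < ε once |w + 6| < (289/54)ε.
Take δ = min(17/2, (289/54)ε). Then 0 < |w + 6| < δ forces both bounds, so |(3w - 6)/(w - 11) − (24/17)| < ε.

δ = min(17/2, (289/54)ε)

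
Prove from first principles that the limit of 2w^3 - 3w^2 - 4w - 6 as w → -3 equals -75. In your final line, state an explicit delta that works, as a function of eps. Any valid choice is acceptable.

delta = min(2, eps/118)

Let eps > 0 be given. We want delta > 0 such that 0 < |w + 3| < delta implies |(2w^3 - 3w^2 - 4w - 6) + 75| < eps.
(2w^3 - 3w^2 - 4w - 6) + 75 = 2w^3 - 3w^2 - 4w + 69 = (w + 3)(2w^2 - 9w + 23).
So |(2w^3 - 3w^2 - 4w - 6) + 75| = |w + 3|·|2w^2 - 9w + 23|.
Require delta ≤ 2. Then |w + 3| < 2 gives |w| < 5, and by the triangle inequality |2w^2 - 9w + 23| ≤ 2·5^2 + 9·5 + 23 = 118.
Hence |(2w^3 - 3w^2 - 4w - 6) + 75| ≤ 118|w + 3| < eps provided |w + 3| < eps/118.
Take delta = min(2, eps/118). Then 0 < |w + 3| < delta gives both |w + 3| < 2 and |w + 3| < eps/118, so |(2w^3 - 3w^2 - 4w - 6) + 75| < eps.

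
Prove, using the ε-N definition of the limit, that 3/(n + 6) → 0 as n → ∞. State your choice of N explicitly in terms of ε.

Suppose ε > 0. For n ≥ 1, |3/(n + 6) − 0| = 3/(n + 6) ≤ 3/n.
We need 3/n < ε, i.e. n > 3/ε.
Take N = 3/ε. If n > N then |3/(n + 6)| ≤ 3/n < ε.

N = 3/ε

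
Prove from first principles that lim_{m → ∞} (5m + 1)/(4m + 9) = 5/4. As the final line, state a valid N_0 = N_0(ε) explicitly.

Let ε > 0 be given. For m ≥ 1, |(5m + 1)/(4m + 9) − (5/4)| = |-41|/(4(4m + 9)) = 41/(4(4m + 9)).
Since 4m + 9 ≥ 4m for m ≥ 1, this is ≤ 41/(4·4m) = (41/16)/m.
So |(5m + 1)/(4m + 9) − (5/4)| < ε whenever m > (41/16)/ε.
Take N_0 = (41/16)/ε. If m > N_0 then |(5m + 1)/(4m + 9) − (5/4)| ≤ (41/16)/m < ε.

N_0 = (41/16)/ε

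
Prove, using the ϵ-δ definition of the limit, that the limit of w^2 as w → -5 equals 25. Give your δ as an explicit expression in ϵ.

Let ϵ > 0 be given. We seek δ > 0 with 0 < |w + 5| < δ ⇒ |w^2 − 25| < ϵ.
Factor: w^2 − 25 = (w + 5)(w - 5), so |w^2 − 25| = |w + 5|·|w - 5|.
Restrict δ ≤ 1. Then |w + 5| < 1 gives |w| < 6, so by the triangle inequality |w - 5| ≤ 6 + 5 = 11.
Hence |w^2 − 25| ≤ 11|w + 5|, which is < ϵ once |w + 5| < ϵ/11.
Take δ = min(1, ϵ/11). If 0 < |w + 5| < δ then both bounds hold and |w^2 − 25| ≤ 11|w + 5| < 11·(ϵ/11) = ϵ.

δ = min(1, ϵ/11)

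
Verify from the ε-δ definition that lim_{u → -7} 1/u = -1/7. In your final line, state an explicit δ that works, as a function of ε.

Suppose ε > 0. We seek δ > 0 such that 0 < |u + 7| < δ implies |1/u + 1/7| < ε.
|1/u + 1/7| = |-7 − u|/(7·|u|) = |u + 7|/(7|u|).
Restrict δ ≤ 7/2. Then |u + 7| < 7/2 gives |u| > 7/2, so 7|u| > 49/2.
Then |1/u + 1/7| < |u + 7|/(49/2), which is < ε when |u + 7| < (49/2)ε.
Take δ = min(7/2, (49/2)ε). Then 0 < |u + 7| < δ gives both |u + 7| < 7/2 and |u + 7| < (49/2)ε, so |1/u + 1/7| < ε.

δ = min(7/2, (49/2)ε)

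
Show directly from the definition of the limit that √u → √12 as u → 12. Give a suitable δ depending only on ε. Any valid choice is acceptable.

δ = min(12, √12·ε)

Let ε > 0 be given. We want δ > 0 such that 0 < |u − 12| < δ implies |√u − √12| < ε.
Multiplying by the conjugate, |√u − √12| = |u − 12|/(√u + √12).
Restrict δ ≤ 12 so that |u − 12| < 12 forces u > 0, and then √u + √12 > √12.
Hence |√u − √12| < |u − 12|/√12, which is < ε once |u − 12| < √12·ε.
Take δ = min(12, √12·ε). If 0 < |u − 12| < δ then u > 0 and |√u − √12| < |u − 12|/√12 < ε.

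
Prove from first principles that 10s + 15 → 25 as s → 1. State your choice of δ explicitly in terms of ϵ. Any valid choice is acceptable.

δ = ϵ/10

Let ϵ > 0 be given. We need δ > 0 so that 0 < |s − 1| < δ implies |(10s + 15) − 25| < ϵ.
Since (10s + 15) − 25 = 10(s − 1), we have |(10s + 15) − 25| = 10|s − 1|.
So 10|s − 1| < ϵ exactly when |s − 1| < ϵ/10.
Take δ = ϵ/10. If 0 < |s − 1| < δ then |(10s + 15) − 25| = 10|s − 1| < 10·(ϵ/10) = ϵ.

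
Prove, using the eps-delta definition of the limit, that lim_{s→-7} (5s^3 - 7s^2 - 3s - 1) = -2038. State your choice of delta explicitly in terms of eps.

delta = min(2, eps/1074)

Suppose eps > 0. We want delta > 0 such that 0 < |s + 7| < delta implies |(5s^3 - 7s^2 - 3s - 1) + 2038| < eps.
(5s^3 - 7s^2 - 3s - 1) + 2038 = 5s^3 - 7s^2 - 3s + 2037 = (s + 7)(5s^2 - 42s + 291).
So |(5s^3 - 7s^2 - 3s - 1) + 2038| = |s + 7|·|5s^2 - 42s + 291|.
Require delta ≤ 2. Then |s + 7| < 2 gives |s| < 9, and by the triangle inequality |5s^2 - 42s + 291| ≤ 5·9^2 + 42·9 + 291 = 1074.
Hence |(5s^3 - 7s^2 - 3s - 1) + 2038| ≤ 1074|s + 7| < eps provided |s + 7| < eps/1074.
Choosing delta = min(2, eps/1074) ensures both conditions, hence |(5s^3 - 7s^2 - 3s - 1) + 2038| < eps.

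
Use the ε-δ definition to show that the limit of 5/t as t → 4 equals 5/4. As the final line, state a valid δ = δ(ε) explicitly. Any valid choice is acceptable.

δ = min(2, (8/5)ε)

Let ε > 0 be given. We seek δ > 0 such that 0 < |t − 4| < δ implies |5/t − (5/4)| < ε.
|5/t − (5/4)| = 5·|4 − t|/(4·|t|) = 5|t − 4|/(4|t|).
Restrict δ ≤ 2. Then |t − 4| < 2 gives |t| > 2, so 4|t| > 8.
Then |5/t − (5/4)| < 5|t − 4|/8, which is < ε when |t − 4| < (8/5)ε.
Take δ = min(2, (8/5)ε). Then 0 < |t − 4| < δ gives both |t − 4| < 2 and |t − 4| < (8/5)ε, so |5/t − (5/4)| < ε.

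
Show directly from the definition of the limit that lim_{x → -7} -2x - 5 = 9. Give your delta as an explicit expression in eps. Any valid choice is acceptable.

delta = eps/2

Let eps > 0. We need delta > 0 so that 0 < |x + 7| < delta implies |(-2x - 5) − 9| < eps.
|(-2x - 5) − 9| = |-2x - 14| = 2|x + 7|.
Thus it suffices that |x + 7| < eps/2.
Take delta = eps/2. If 0 < |x + 7| < delta then |(-2x - 5) − 9| = 2|x + 7| < 2·(eps/2) = eps.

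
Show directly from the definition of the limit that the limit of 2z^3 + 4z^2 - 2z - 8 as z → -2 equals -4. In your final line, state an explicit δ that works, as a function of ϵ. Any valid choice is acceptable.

Let ϵ > 0 be given. We want δ > 0 such that 0 < |z + 2| < δ implies |(2z^3 + 4z^2 - 2z - 8) + 4| < ϵ.
(2z^3 + 4z^2 - 2z - 8) + 4 = 2z^3 + 4z^2 - 2z - 4 = (z + 2)(2z^2 - 2).
So |(2z^3 + 4z^2 - 2z - 8) + 4| = |z + 2|·|2z^2 - 2|.
Require δ ≤ 1. Then |z + 2| < 1 gives |z| < 3, and by the triangle inequality |2z^2 - 2| ≤ 2·3^2 + 2 = 20.
Hence |(2z^3 + 4z^2 - 2z - 8) + 4| ≤ 20|z + 2| < ϵ provided |z + 2| < ϵ/20.
Choosing δ = min(1, ϵ/20) ensures both conditions, hence |(2z^3 + 4z^2 - 2z - 8) + 4| < ϵ.

δ = min(1, ϵ/20)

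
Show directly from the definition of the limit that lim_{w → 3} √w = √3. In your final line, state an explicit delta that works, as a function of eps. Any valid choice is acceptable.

Let eps > 0 be given. We want delta > 0 such that 0 < |w − 3| < delta implies |√w − √3| < eps.
Rationalise: √w − √3 = (w − 3)/(√w + √3), so |√w − √3| = |w − 3|/(√w + √3).
Restrict delta ≤ 3 so that |w − 3| < 3 forces w > 0, and then √w + √3 > √3.
Hence |√w − √3| < |w − 3|/√3, which is < eps once |w − 3| < √3·eps.
Take delta = min(3, √3·eps). If 0 < |w − 3| < delta then w > 0 and |√w − √3| < |w − 3|/√3 < eps.

delta = min(3, √3·eps)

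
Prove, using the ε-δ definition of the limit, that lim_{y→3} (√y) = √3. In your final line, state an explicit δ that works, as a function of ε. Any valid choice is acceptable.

Let ε > 0. We want δ > 0 such that 0 < |y − 3| < δ implies |√y − √3| < ε.
Rationalise: √y − √3 = (y − 3)/(√y + √3), so |√y − √3| = |y − 3|/(√y + √3).
Restrict δ ≤ 3 so that |y − 3| < 3 forces y > 0, and then √y + √3 > √3.
Hence |√y − √3| < |y − 3|/√3, which is < ε once |y − 3| < √3·ε.
Take δ = min(3, √3·ε). If 0 < |y − 3| < δ then y > 0 and |√y − √3| < |y − 3|/√3 < ε.

δ = min(3, √3·ε)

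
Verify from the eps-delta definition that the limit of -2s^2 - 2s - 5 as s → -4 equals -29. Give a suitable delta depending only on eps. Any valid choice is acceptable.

Suppose eps > 0. We want delta > 0 such that 0 < |s + 4| < delta implies |(-2s^2 - 2s - 5) + 29| < eps.
(-2s^2 - 2s - 5) + 29 = -2s^2 - 2s + 24 = (s + 4)(-2s + 6).
So |(-2s^2 - 2s - 5) + 29| = |s + 4|·|-2s + 6|.
Assume first that |s + 4| < 1, so |s| < 5. Then |-2s + 6| ≤ 2·5 + 6 = 16.
Hence |(-2s^2 - 2s - 5) + 29| ≤ 16|s + 4| < eps provided |s + 4| < eps/16.
Choosing delta = min(1, eps/16) ensures both conditions, hence |(-2s^2 - 2s - 5) + 29| < eps.

delta = min(1, eps/16)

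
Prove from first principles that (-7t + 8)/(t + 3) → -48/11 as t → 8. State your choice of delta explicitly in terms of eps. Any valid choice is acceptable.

delta = min(11/2, (121/58)eps)

Let eps > 0 be given. We want delta > 0 with 0 < |t − 8| < delta ⇒ |(-7t + 8)/(t + 3) + 48/11| < eps.
Combining over a common denominator, (-7t + 8)/(t + 3) + 48/11 = [(-7t + 8)·11 − (-48)·(t + 3)] / [11·(t + 3)] = -29(t − 8) / (11(t + 3)).
So |(-7t + 8)/(t + 3) + 48/11| = 29|t − 8| / (11·|t + 3|).
Require delta ≤ 11/2, so |t + 3| ≥ |11| − |t − 8| > 11 − 11/2 = 11/2.
Hence |(-7t + 8)/(t + 3) + 48/11| < 29|t − 8|/(11·(11/2)) = (58/121)|t − 8|, which is < eps once |t − 8| < (121/58)eps.
Take delta = min(11/2, (121/58)eps). Then 0 < |t − 8| < delta forces both bounds, so |(-7t + 8)/(t + 3) + 48/11| < eps.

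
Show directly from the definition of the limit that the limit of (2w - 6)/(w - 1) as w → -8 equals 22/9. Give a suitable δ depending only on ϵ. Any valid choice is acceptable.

Suppose ϵ > 0. We want δ > 0 with 0 < |w + 8| < δ ⇒ |(2w - 6)/(w - 1) − (22/9)| < ϵ.
Combining over a common denominator, (2w - 6)/(w - 1) − (22/9) = [(2w - 6)·(-9) − (-22)·(w - 1)] / [(-9)·(w - 1)] = 4(w + 8) / ((-9)(w - 1)).
So |(2w - 6)/(w - 1) − (22/9)| = 4|w + 8| / (9·|w − 1|).
Require δ ≤ 9/2, so |w − 1| ≥ |-9| − |w + 8| > 9 − 9/2 = 9/2.
Hence |(2w - 6)/(w - 1) − (22/9)| < 4|w + 8|/(9·(9/2)) = (8/81)|w + 8|, which is < ϵ once |w + 8| < (81/8)ϵ.
Take δ = min(9/2, (81/8)ϵ). Then 0 < |w + 8| < δ forces both bounds, so |(2w - 6)/(w - 1) − (22/9)| < ϵ.

δ = min(9/2, (81/8)ϵ)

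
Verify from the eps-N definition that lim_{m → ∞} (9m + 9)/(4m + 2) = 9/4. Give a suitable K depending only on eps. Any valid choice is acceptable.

K = (9/8)/eps

Suppose eps > 0. For m ≥ 1, |(9m + 9)/(4m + 2) − (9/4)| = |18|/(4(4m + 2)) = 18/(4(4m + 2)).
Since 4m + 2 ≥ 4m for m ≥ 1, this is ≤ 18/(4·4m) = (9/8)/m.
So |(9m + 9)/(4m + 2) − (9/4)| < eps whenever m > (9/8)/eps.
Take K = (9/8)/eps. If m > K then |(9m + 9)/(4m + 2) − (9/4)| ≤ (9/8)/m < eps.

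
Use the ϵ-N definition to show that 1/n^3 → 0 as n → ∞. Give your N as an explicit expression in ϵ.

N = (1/ϵ)^{1/3}

Fix ϵ > 0. For n ≥ 1, |1/n^3 − 0| = 1/n^3.
1/n^3 < ϵ ⇔ n^3 > 1/ϵ ⇔ n > (1/ϵ)^{1/3}.
Take N = (1/ϵ)^{1/3}. Then n > N implies 1/n^3 < ϵ.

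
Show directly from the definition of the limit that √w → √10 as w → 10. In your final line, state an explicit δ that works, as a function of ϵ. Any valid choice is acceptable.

δ = min(10, √10·ϵ)

Let ϵ > 0 be given. We want δ > 0 such that 0 < |w − 10| < δ implies |√w − √10| < ϵ.
Rationalise: √w − √10 = (w − 10)/(√w + √10), so |√w − √10| = |w − 10|/(√w + √10).
Restrict δ ≤ 10 so that |w − 10| < 10 forces w > 0, and then √w + √10 > √10.
Hence |√w − √10| < |w − 10|/√10, which is < ϵ once |w − 10| < √10·ϵ.
Take δ = min(10, √10·ϵ). If 0 < |w − 10| < δ then w > 0 and |√w − √10| < |w − 10|/√10 < ϵ.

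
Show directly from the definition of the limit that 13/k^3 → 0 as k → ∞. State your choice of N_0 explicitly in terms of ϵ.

N_0 = (13/ϵ)^{1/3}

Let ϵ > 0 be given. For k ≥ 1, |13/k^3 − 0| = 13/k^3.
13/k^3 < ϵ ⇔ k^3 > 13/ϵ ⇔ k > (13/ϵ)^{1/3}.
Take N_0 = (13/ϵ)^{1/3}. Then k > N_0 implies 13/k^3 < ϵ.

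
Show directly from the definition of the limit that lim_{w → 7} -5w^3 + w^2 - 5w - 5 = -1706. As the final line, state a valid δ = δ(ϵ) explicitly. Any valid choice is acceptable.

δ = min(2, ϵ/954)

Let ϵ > 0. We want δ > 0 such that 0 < |w − 7| < δ implies |(-5w^3 + w^2 - 5w - 5) + 1706| < ϵ.
(-5w^3 + w^2 - 5w - 5) + 1706 = -5w^3 + w^2 - 5w + 1701 = (w − 7)(-5w^2 - 34w - 243).
So |(-5w^3 + w^2 - 5w - 5) + 1706| = |w − 7|·|-5w^2 - 34w - 243|.
Assume first that |w − 7| < 2, so |w| < 9. Then |-5w^2 - 34w - 243| ≤ 5·9^2 + 34·9 + 243 = 954.
Hence |(-5w^3 + w^2 - 5w - 5) + 1706| ≤ 954|w − 7| < ϵ provided |w − 7| < ϵ/954.
Take δ = min(2, ϵ/954). Then 0 < |w − 7| < δ gives both |w − 7| < 2 and |w − 7| < ϵ/954, so |(-5w^3 + w^2 - 5w - 5) + 1706| < ϵ.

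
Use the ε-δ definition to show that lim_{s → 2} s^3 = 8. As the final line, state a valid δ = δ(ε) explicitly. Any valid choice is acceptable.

Let ε > 0 be given. We seek δ > 0 with 0 < |s − 2| < δ ⇒ |s^3 − 8| < ε.
Factor: s^3 − 8 = (s − 2)(s^2 + 2s + 4), so |s^3 − 8| = |s − 2|·|s^2 + 2s + 4|.
Impose δ ≤ 1 so that |s| < 3; then |s^2 + 2s + 4| ≤ 19.
Hence |s^3 − 8| ≤ 19|s − 2|, which is < ε once |s − 2| < ε/19.
Take δ = min(1, ε/19). If 0 < |s − 2| < δ then both bounds hold and |s^3 − 8| ≤ 19|s − 2| < 19·(ε/19) = ε.

δ = min(1, ε/19)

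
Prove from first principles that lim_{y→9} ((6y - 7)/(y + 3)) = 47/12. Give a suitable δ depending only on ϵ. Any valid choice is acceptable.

δ = min(6, (72/25)ϵ)

Fix ϵ > 0. We want δ > 0 with 0 < |y − 9| < δ ⇒ |(6y - 7)/(y + 3) − (47/12)| < ϵ.
Combining over a common denominator, (6y - 7)/(y + 3) − (47/12) = [(6y - 7)·12 − 47·(y + 3)] / [12·(y + 3)] = 25(y − 9) / (12(y + 3)).
So |(6y - 7)/(y + 3) − (47/12)| = 25|y − 9| / (12·|y + 3|).
Restrict δ ≤ 6. Then |y − 9| < 6 gives |y + 3| = |(y − 9) + 12| ≥ 12 − 6 = 6.
Hence |(6y - 7)/(y + 3) − (47/12)| < 25|y − 9|/(12·6) = (25/72)|y − 9|, which is < ϵ once |y − 9| < (72/25)ϵ.
Take δ = min(6, (72/25)ϵ). Then 0 < |y − 9| < δ forces both bounds, so |(6y - 7)/(y + 3) − (47/12)| < ϵ.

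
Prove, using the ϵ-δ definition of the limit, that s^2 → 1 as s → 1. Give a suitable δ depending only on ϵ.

δ = min(1, ϵ/3)

Suppose ϵ > 0. We seek δ > 0 with 0 < |s − 1| < δ ⇒ |s^2 − 1| < ϵ.
Factor: s^2 − 1 = (s − 1)(s + 1), so |s^2 − 1| = |s − 1|·|s + 1|.
Restrict δ ≤ 1. Then |s − 1| < 1 gives |s| < 2, so by the triangle inequality |s + 1| ≤ 2 + 1 = 3.
Hence |s^2 − 1| ≤ 3|s − 1|, which is < ϵ once |s − 1| < ϵ/3.
Take δ = min(1, ϵ/3). If 0 < |s − 1| < δ then both bounds hold and |s^2 − 1| ≤ 3|s − 1| < 3·(ϵ/3) = ϵ.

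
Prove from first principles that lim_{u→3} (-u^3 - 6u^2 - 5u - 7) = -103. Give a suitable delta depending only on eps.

Fix eps > 0. We want delta > 0 such that 0 < |u − 3| < delta implies |(-u^3 - 6u^2 - 5u - 7) + 103| < eps.
(-u^3 - 6u^2 - 5u - 7) + 103 = -u^3 - 6u^2 - 5u + 96 = (u − 3)(-u^2 - 9u - 32).
So |(-u^3 - 6u^2 - 5u - 7) + 103| = |u − 3|·|-u^2 - 9u - 32|.
Assume first that |u − 3| < 1, so |u| < 4. Then |-u^2 - 9u - 32| ≤ 4^2 + 9·4 + 32 = 84.
Hence |(-u^3 - 6u^2 - 5u - 7) + 103| ≤ 84|u − 3| < eps provided |u − 3| < eps/84.
Choosing delta = min(1, eps/84) ensures both conditions, hence |(-u^3 - 6u^2 - 5u - 7) + 103| < eps.

delta = min(1, eps/84)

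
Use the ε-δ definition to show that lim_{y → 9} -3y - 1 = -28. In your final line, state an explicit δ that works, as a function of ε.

Let ε > 0 be given. We need δ > 0 so that 0 < |y − 9| < δ implies |(-3y - 1) + 28| < ε.
Since (-3y - 1) + 28 = -3(y − 9), we have |(-3y - 1) + 28| = 3|y − 9|.
Thus it suffices that |y − 9| < ε/3.
Choosing δ = ε/3 gives |(-3y - 1) + 28| = 3|y − 9| < ε whenever |y − 9| < δ.

δ = ε/3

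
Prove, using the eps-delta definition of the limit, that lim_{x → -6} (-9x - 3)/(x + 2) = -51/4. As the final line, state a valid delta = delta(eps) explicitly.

delta = min(2, (8/15)eps)

Let eps > 0. We want delta > 0 with 0 < |x + 6| < delta ⇒ |(-9x - 3)/(x + 2) + 51/4| < eps.
Combining over a common denominator, (-9x - 3)/(x + 2) + 51/4 = [(-9x - 3)·(-4) − 51·(x + 2)] / [(-4)·(x + 2)] = -15(x + 6) / ((-4)(x + 2)).
So |(-9x - 3)/(x + 2) + 51/4| = 15|x + 6| / (4·|x + 2|).
Require delta ≤ 2, so |x + 2| ≥ |-4| − |x + 6| > 4 − 2 = 2.
Hence |(-9x - 3)/(x + 2) + 51/4| < 15|x + 6|/(4·2) = (15/8)|x + 6|, which is < eps once |x + 6| < (8/15)eps.
Take delta = min(2, (8/15)eps). Then 0 < |x + 6| < delta forces both bounds, so |(-9x - 3)/(x + 2) + 51/4| < eps.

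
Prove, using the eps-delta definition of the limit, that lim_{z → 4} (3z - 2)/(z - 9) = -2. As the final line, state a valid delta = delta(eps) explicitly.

Let eps > 0 be given. We want delta > 0 with 0 < |z − 4| < delta ⇒ |(3z - 2)/(z - 9) + 2| < eps.
Combining over a common denominator, (3z - 2)/(z - 9) + 2 = [(3z - 2)·(-5) − 10·(z - 9)] / [(-5)·(z - 9)] = -25(z − 4) / ((-5)(z - 9)).
So |(3z - 2)/(z - 9) + 2| = 25|z − 4| / (5·|z − 9|).
Require delta ≤ 5/2, so |z − 9| ≥ |-5| − |z − 4| > 5 − 5/2 = 5/2.
Hence |(3z - 2)/(z - 9) + 2| < 25|z − 4|/(5·(5/2)) = 2|z − 4|, which is < eps once |z − 4| < (1/2)eps.
Take delta = min(5/2, (1/2)eps). Then 0 < |z − 4| < delta forces both bounds, so |(3z - 2)/(z - 9) + 2| < eps.

delta = min(5/2, (1/2)eps)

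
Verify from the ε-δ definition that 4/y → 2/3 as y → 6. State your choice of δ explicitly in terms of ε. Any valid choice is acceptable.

δ = min(3, (9/2)ε)

Let ε > 0 be given. We seek δ > 0 such that 0 < |y − 6| < δ implies |4/y − (2/3)| < ε.
|4/y − (2/3)| = 4·|6 − y|/(6·|y|) = 4|y − 6|/(6|y|).
Restrict δ ≤ 3. Then |y − 6| < 3 gives |y| > 3, so 6|y| > 18.
Then |4/y − (2/3)| < 4|y − 6|/18, which is < ε when |y − 6| < (9/2)ε.
Take δ = min(3, (9/2)ε). Then 0 < |y − 6| < δ gives both |y − 6| < 3 and |y − 6| < (9/2)ε, so |4/y − (2/3)| < ε.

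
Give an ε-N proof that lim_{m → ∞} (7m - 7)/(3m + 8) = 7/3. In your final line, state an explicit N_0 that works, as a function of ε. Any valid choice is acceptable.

Let ε > 0 be given. For m ≥ 1, |(7m - 7)/(3m + 8) − (7/3)| = |-77|/(3(3m + 8)) = 77/(3(3m + 8)).
Since 3m + 8 ≥ 3m for m ≥ 1, this is ≤ 77/(3·3m) = (77/9)/m.
So |(7m - 7)/(3m + 8) − (7/3)| < ε whenever m > (77/9)/ε.
Take N_0 = (77/9)/ε. If m > N_0 then |(7m - 7)/(3m + 8) − (7/3)| ≤ (77/9)/m < ε.

N_0 = (77/9)/ε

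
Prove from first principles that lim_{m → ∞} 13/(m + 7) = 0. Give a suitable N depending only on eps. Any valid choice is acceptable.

Fix eps > 0. For m ≥ 1, |13/(m + 7) − 0| = 13/(m + 7) ≤ 13/m.
We need 13/m < eps, i.e. m > 13/eps.
Take N = 13/eps. If m > N then |13/(m + 7)| ≤ 13/m < eps.

N = 13/eps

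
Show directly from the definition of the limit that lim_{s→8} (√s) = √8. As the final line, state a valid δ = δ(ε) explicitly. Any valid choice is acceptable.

Let ε > 0 be given. We want δ > 0 such that 0 < |s − 8| < δ implies |√s − √8| < ε.
Multiplying by the conjugate, |√s − √8| = |s − 8|/(√s + √8).
Restrict δ ≤ 8 so that |s − 8| < 8 forces s > 0, and then √s + √8 > √8.
Hence |√s − √8| < |s − 8|/√8, which is < ε once |s − 8| < √8·ε.
Take δ = min(8, √8·ε). If 0 < |s − 8| < δ then s > 0 and |√s − √8| < |s − 8|/√8 < ε.

δ = min(8, √8·ε)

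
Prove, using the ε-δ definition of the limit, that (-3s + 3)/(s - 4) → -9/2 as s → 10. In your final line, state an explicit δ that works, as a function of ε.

Fix ε > 0. We want δ > 0 with 0 < |s − 10| < δ ⇒ |(-3s + 3)/(s - 4) + 9/2| < ε.
Combining over a common denominator, (-3s + 3)/(s - 4) + 9/2 = [(-3s + 3)·6 − (-27)·(s - 4)] / [6·(s - 4)] = 9(s − 10) / (6(s - 4)).
So |(-3s + 3)/(s - 4) + 9/2| = 9|s − 10| / (6·|s − 4|).
Require δ ≤ 3, so |s − 4| ≥ |6| − |s − 10| > 6 − 3 = 3.
Hence |(-3s + 3)/(s - 4) + 9/2| < 9|s − 10|/(6·3) = (1/2)|s − 10|, which is < ε once |s − 10| < 2ε.
Take δ = min(3, 2ε). Then 0 < |s − 10| < δ forces both bounds, so |(-3s + 3)/(s - 4) + 9/2| < ε.

δ = min(3, 2ε)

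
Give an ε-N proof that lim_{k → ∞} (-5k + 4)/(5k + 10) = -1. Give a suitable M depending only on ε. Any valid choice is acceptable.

Fix ε > 0. For k ≥ 1, |(-5k + 4)/(5k + 10) + 1| = |70|/(5(5k + 10)) = 70/(5(5k + 10)).
Since 5k + 10 ≥ 5k for k ≥ 1, this is ≤ 70/(5·5k) = (14/5)/k.
So |(-5k + 4)/(5k + 10) + 1| < ε whenever k > (14/5)/ε.
Take M = (14/5)/ε. If k > M then |(-5k + 4)/(5k + 10) + 1| ≤ (14/5)/k < ε.

M = (14/5)/ε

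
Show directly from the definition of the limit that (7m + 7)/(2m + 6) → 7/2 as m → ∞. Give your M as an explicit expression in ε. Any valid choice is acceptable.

M = 7/ε

Suppose ε > 0. For m ≥ 1, |(7m + 7)/(2m + 6) − (7/2)| = |-28|/(2(2m + 6)) = 28/(2(2m + 6)).
Since 2m + 6 ≥ 2m for m ≥ 1, this is ≤ 28/(2·2m) = 7/m.
So |(7m + 7)/(2m + 6) − (7/2)| < ε whenever m > 7/ε.
Take M = 7/ε. If m > M then |(7m + 7)/(2m + 6) − (7/2)| ≤ 7/m < ε.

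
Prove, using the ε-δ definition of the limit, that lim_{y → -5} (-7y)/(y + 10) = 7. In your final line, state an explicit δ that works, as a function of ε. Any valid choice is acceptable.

Suppose ε > 0. We want δ > 0 with 0 < |y + 5| < δ ⇒ |(-7y)/(y + 10) − 7| < ε.
Combining over a common denominator, (-7y)/(y + 10) − 7 = [(-7y)·5 − 35·(y + 10)] / [5·(y + 10)] = -70(y + 5) / (5(y + 10)).
So |(-7y)/(y + 10) − 7| = 70|y + 5| / (5·|y + 10|).
Restrict δ ≤ 5/2. Then |y + 5| < 5/2 gives |y + 10| = |(y + 5) + 5| ≥ 5 − 5/2 = 5/2.
Hence |(-7y)/(y + 10) − 7| < 70|y + 5|/(5·(5/2)) = (28/5)|y + 5|, which is < ε once |y + 5| < (5/28)ε.
Take δ = min(5/2, (5/28)ε). Then 0 < |y + 5| < δ forces both bounds, so |(-7y)/(y + 10) − 7| < ε.

δ = min(5/2, (5/28)ε)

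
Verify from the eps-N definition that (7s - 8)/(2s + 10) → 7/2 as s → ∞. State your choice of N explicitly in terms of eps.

N = (43/2)/eps

Fix eps > 0. We seek N > 0 such that s > N implies |(7s - 8)/(2s + 10) − (7/2)| < eps.
(7s - 8)/(2s + 10) − (7/2) = (2(7s - 8) − 7(2s + 10)) / (2(2s + 10)) = -86/(2(2s + 10)).
For s > 0 we have 2s + 10 > 2s, so |(7s - 8)/(2s + 10) − (7/2)| = 86/(2(2s + 10)) < 86/(2·2s) = (43/2)/s.
Thus |(7s - 8)/(2s + 10) − (7/2)| < eps whenever s > (43/2)/eps.
Take N = (43/2)/eps. If s > N then |(7s - 8)/(2s + 10) − (7/2)| < (43/2)/s < eps.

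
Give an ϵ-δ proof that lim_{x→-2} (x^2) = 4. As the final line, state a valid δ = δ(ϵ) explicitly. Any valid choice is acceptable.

δ = min(1, ϵ/5)

Fix ϵ > 0. We seek δ > 0 with 0 < |x + 2| < δ ⇒ |x^2 − 4| < ϵ.
Factor: x^2 − 4 = (x + 2)(x - 2), so |x^2 − 4| = |x + 2|·|x - 2|.
Restrict δ ≤ 1. Then |x + 2| < 1 gives |x| < 3, so by the triangle inequality |x - 2| ≤ 3 + 2 = 5.
Hence |x^2 − 4| ≤ 5|x + 2|, which is < ϵ once |x + 2| < ϵ/5.
Take δ = min(1, ϵ/5). If 0 < |x + 2| < δ then both bounds hold and |x^2 − 4| ≤ 5|x + 2| < 5·(ϵ/5) = ϵ.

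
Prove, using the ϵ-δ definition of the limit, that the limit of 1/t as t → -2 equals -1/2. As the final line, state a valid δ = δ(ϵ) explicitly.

δ = min(1, 2ϵ)

Let ϵ > 0. We seek δ > 0 such that 0 < |t + 2| < δ implies |1/t + 1/2| < ϵ.
|1/t + 1/2| = |-2 − t|/(2·|t|) = |t + 2|/(2|t|).
Require δ ≤ 1 so that |t| > 2 − 1 = 1, hence 2|t| > 2.
Then |1/t + 1/2| < |t + 2|/2, which is < ϵ when |t + 2| < 2ϵ.
Take δ = min(1, 2ϵ). Then 0 < |t + 2| < δ gives both |t + 2| < 1 and |t + 2| < 2ϵ, so |1/t + 1/2| < ϵ.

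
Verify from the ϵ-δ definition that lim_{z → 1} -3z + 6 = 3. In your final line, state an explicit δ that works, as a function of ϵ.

δ = ϵ/3

Let ϵ > 0 be given. We need δ > 0 so that 0 < |z − 1| < δ implies |(-3z + 6) − 3| < ϵ.
Since (-3z + 6) − 3 = -3(z − 1), we have |(-3z + 6) − 3| = 3|z − 1|.
Thus it suffices that |z − 1| < ϵ/3.
Take δ = ϵ/3. If 0 < |z − 1| < δ then |(-3z + 6) − 3| = 3|z − 1| < 3·(ϵ/3) = ϵ.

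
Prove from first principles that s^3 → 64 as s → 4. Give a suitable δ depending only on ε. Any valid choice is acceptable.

Fix ε > 0. We seek δ > 0 with 0 < |s − 4| < δ ⇒ |s^3 − 64| < ε.
Factor: s^3 − 64 = (s − 4)(s^2 + 4s + 16), so |s^3 − 64| = |s − 4|·|s^2 + 4s + 16|.
Impose δ ≤ 1 so that |s| < 5; then |s^2 + 4s + 16| ≤ 61.
Hence |s^3 − 64| ≤ 61|s − 4|, which is < ε once |s − 4| < ε/61.
Take δ = min(1, ε/61). If 0 < |s − 4| < δ then both bounds hold and |s^3 − 64| ≤ 61|s − 4| < 61·(ε/61) = ε.

δ = min(1, ε/61)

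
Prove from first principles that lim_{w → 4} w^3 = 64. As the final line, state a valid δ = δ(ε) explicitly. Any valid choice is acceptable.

Suppose ε > 0. We seek δ > 0 with 0 < |w − 4| < δ ⇒ |w^3 − 64| < ε.
Factor: w^3 − 64 = (w − 4)(w^2 + 4w + 16), so |w^3 − 64| = |w − 4|·|w^2 + 4w + 16|.
Restrict δ ≤ 2. Then |w − 4| < 2 gives |w| < 6, so by the triangle inequality |w^2 + 4w + 16| ≤ 6^2 + 4·6 + 16 = 76.
Hence |w^3 − 64| ≤ 76|w − 4|, which is < ε once |w − 4| < ε/76.
Take δ = min(2, ε/76). If 0 < |w − 4| < δ then both bounds hold and |w^3 − 64| ≤ 76|w − 4| < 76·(ε/76) = ε.

δ = min(2, ε/76)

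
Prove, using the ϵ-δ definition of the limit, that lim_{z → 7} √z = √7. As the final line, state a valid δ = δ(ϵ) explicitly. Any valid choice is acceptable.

Let ϵ > 0 be given. We want δ > 0 such that 0 < |z − 7| < δ implies |√z − √7| < ϵ.
Rationalise: √z − √7 = (z − 7)/(√z + √7), so |√z − √7| = |z − 7|/(√z + √7).
Restrict δ ≤ 7 so that |z − 7| < 7 forces z > 0, and then √z + √7 > √7.
Hence |√z − √7| < |z − 7|/√7, which is < ϵ once |z − 7| < √7·ϵ.
Take δ = min(7, √7·ϵ). If 0 < |z − 7| < δ then z > 0 and |√z − √7| < |z − 7|/√7 < ϵ.

δ = min(7, √7·ϵ)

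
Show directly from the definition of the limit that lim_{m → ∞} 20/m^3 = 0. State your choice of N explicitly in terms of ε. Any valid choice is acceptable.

N = (20/ε)^{1/3}

Fix ε > 0. For m ≥ 1, |20/m^3 − 0| = 20/m^3.
20/m^3 < ε ⇔ m^3 > 20/ε ⇔ m > (20/ε)^{1/3}.
Take N = (20/ε)^{1/3}. Then m > N implies 20/m^3 < ε.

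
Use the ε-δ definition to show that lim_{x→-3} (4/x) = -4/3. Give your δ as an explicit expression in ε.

δ = min(3/2, (9/8)ε)

Suppose ε > 0. We seek δ > 0 such that 0 < |x + 3| < δ implies |4/x + 4/3| < ε.
|4/x + 4/3| = 4·|-3 − x|/(3·|x|) = 4|x + 3|/(3|x|).
Require δ ≤ 3/2 so that |x| > 3 − 3/2 = 3/2, hence 3|x| > 9/2.
Then |4/x + 4/3| < 4|x + 3|/(9/2), which is < ε when |x + 3| < (9/8)ε.
Take δ = min(3/2, (9/8)ε). Then 0 < |x + 3| < δ gives both |x + 3| < 3/2 and |x + 3| < (9/8)ε, so |4/x + 4/3| < ε.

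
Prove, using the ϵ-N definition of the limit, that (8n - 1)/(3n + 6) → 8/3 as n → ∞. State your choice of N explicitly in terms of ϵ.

N = (17/3)/ϵ

Fix ϵ > 0. For n ≥ 1, |(8n - 1)/(3n + 6) − (8/3)| = |-51|/(3(3n + 6)) = 51/(3(3n + 6)).
Since 3n + 6 ≥ 3n for n ≥ 1, this is ≤ 51/(3·3n) = (17/3)/n.
So |(8n - 1)/(3n + 6) − (8/3)| < ϵ whenever n > (17/3)/ϵ.
Take N = (17/3)/ϵ. If n > N then |(8n - 1)/(3n + 6) − (8/3)| ≤ (17/3)/n < ϵ.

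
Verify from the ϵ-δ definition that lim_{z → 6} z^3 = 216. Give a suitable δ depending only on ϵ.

δ = min(1, ϵ/127)

Suppose ϵ > 0. We seek δ > 0 with 0 < |z − 6| < δ ⇒ |z^3 − 216| < ϵ.
Factor: z^3 − 216 = (z − 6)(z^2 + 6z + 36), so |z^3 − 216| = |z − 6|·|z^2 + 6z + 36|.
Restrict δ ≤ 1. Then |z − 6| < 1 gives |z| < 7, so by the triangle inequality |z^2 + 6z + 36| ≤ 7^2 + 6·7 + 36 = 127.
Hence |z^3 − 216| ≤ 127|z − 6|, which is < ϵ once |z − 6| < ϵ/127.
Take δ = min(1, ϵ/127). If 0 < |z − 6| < δ then both bounds hold and |z^3 − 216| ≤ 127|z − 6| < 127·(ϵ/127) = ϵ.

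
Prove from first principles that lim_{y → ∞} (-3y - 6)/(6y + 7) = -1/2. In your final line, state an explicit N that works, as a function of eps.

N = (5/12)/eps

Fix eps > 0. We seek N > 0 such that y > N implies |(-3y - 6)/(6y + 7) + 1/2| < eps.
(-3y - 6)/(6y + 7) + 1/2 = (6(-3y - 6) − (-3)(6y + 7)) / (6(6y + 7)) = -15/(6(6y + 7)).
For y > 0 we have 6y + 7 > 6y, so |(-3y - 6)/(6y + 7) + 1/2| = 15/(6(6y + 7)) < 15/(6·6y) = (5/12)/y.
Thus |(-3y - 6)/(6y + 7) + 1/2| < eps whenever y > (5/12)/eps.
Take N = (5/12)/eps. If y > N then |(-3y - 6)/(6y + 7) + 1/2| < (5/12)/y < eps.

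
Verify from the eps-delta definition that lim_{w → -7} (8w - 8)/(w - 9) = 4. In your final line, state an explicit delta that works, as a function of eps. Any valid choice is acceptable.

delta = min(8, 2eps)

Fix eps > 0. We want delta > 0 with 0 < |w + 7| < delta ⇒ |(8w - 8)/(w - 9) − 4| < eps.
Combining over a common denominator, (8w - 8)/(w - 9) − 4 = [(8w - 8)·(-16) − (-64)·(w - 9)] / [(-16)·(w - 9)] = -64(w + 7) / ((-16)(w - 9)).
So |(8w - 8)/(w - 9) − 4| = 64|w + 7| / (16·|w − 9|).
Require delta ≤ 8, so |w − 9| ≥ |-16| − |w + 7| > 16 − 8 = 8.
Hence |(8w - 8)/(w - 9) − 4| < 64|w + 7|/(16·8) = (1/2)|w + 7|, which is < eps once |w + 7| < 2eps.
Take delta = min(8, 2eps). Then 0 < |w + 7| < delta forces both bounds, so |(8w - 8)/(w - 9) − 4| < eps.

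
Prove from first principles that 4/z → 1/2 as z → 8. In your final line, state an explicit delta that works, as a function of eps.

delta = min(4, 8eps)

Suppose eps > 0. We seek delta > 0 such that 0 < |z − 8| < delta implies |4/z − (1/2)| < eps.
|4/z − (1/2)| = 4·|8 − z|/(8·|z|) = 4|z − 8|/(8|z|).
Restrict delta ≤ 4. Then |z − 8| < 4 gives |z| > 4, so 8|z| > 32.
Then |4/z − (1/2)| < 4|z − 8|/32, which is < eps when |z − 8| < 8eps.
Take delta = min(4, 8eps). Then 0 < |z − 8| < delta gives both |z − 8| < 4 and |z − 8| < 8eps, so |4/z − (1/2)| < eps.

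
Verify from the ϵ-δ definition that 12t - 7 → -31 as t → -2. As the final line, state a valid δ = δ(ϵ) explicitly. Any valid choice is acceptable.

Fix ϵ > 0. We need δ > 0 so that 0 < |t + 2| < δ implies |(12t - 7) + 31| < ϵ.
Since (12t - 7) + 31 = 12(t + 2), we have |(12t - 7) + 31| = 12|t + 2|.
So 12|t + 2| < ϵ exactly when |t + 2| < ϵ/12.
Choosing δ = ϵ/12 gives |(12t - 7) + 31| = 12|t + 2| < ϵ whenever |t + 2| < δ.

δ = ϵ/12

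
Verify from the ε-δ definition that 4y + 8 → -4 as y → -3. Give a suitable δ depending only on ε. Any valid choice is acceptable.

Let ε > 0. We need δ > 0 so that 0 < |y + 3| < δ implies |(4y + 8) + 4| < ε.
|(4y + 8) + 4| = |4y + 12| = 4|y + 3|.
So 4|y + 3| < ε exactly when |y + 3| < ε/4.
Choosing δ = ε/4 gives |(4y + 8) + 4| = 4|y + 3| < ε whenever |y + 3| < δ.

δ = ε/4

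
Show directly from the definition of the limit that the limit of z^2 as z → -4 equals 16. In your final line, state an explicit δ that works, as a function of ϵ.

Fix ϵ > 0. We seek δ > 0 with 0 < |z + 4| < δ ⇒ |z^2 − 16| < ϵ.
Factor: z^2 − 16 = (z + 4)(z - 4), so |z^2 − 16| = |z + 4|·|z - 4|.
Impose δ ≤ 2 so that |z| < 6; then |z - 4| ≤ 10.
Hence |z^2 − 16| ≤ 10|z + 4|, which is < ϵ once |z + 4| < ϵ/10.
Take δ = min(2, ϵ/10). If 0 < |z + 4| < δ then both bounds hold and |z^2 − 16| ≤ 10|z + 4| < 10·(ϵ/10) = ϵ.

δ = min(2, ϵ/10)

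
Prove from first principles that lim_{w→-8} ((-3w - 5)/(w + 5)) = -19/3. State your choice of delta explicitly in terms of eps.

Let eps > 0. We want delta > 0 with 0 < |w + 8| < delta ⇒ |(-3w - 5)/(w + 5) + 19/3| < eps.
Combining over a common denominator, (-3w - 5)/(w + 5) + 19/3 = [(-3w - 5)·(-3) − 19·(w + 5)] / [(-3)·(w + 5)] = -10(w + 8) / ((-3)(w + 5)).
So |(-3w - 5)/(w + 5) + 19/3| = 10|w + 8| / (3·|w + 5|).
Restrict delta ≤ 3/2. Then |w + 8| < 3/2 gives |w + 5| = |(w + 8) + (-3)| ≥ 3 − 3/2 = 3/2.
Hence |(-3w - 5)/(w + 5) + 19/3| < 10|w + 8|/(3·(3/2)) = (20/9)|w + 8|, which is < eps once |w + 8| < (9/20)eps.
Take delta = min(3/2, (9/20)eps). Then 0 < |w + 8| < delta forces both bounds, so |(-3w - 5)/(w + 5) + 19/3| < eps.

delta = min(3/2, (9/20)eps)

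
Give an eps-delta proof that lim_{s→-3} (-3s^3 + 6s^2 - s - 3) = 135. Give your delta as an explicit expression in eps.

Fix eps > 0. We want delta > 0 such that 0 < |s + 3| < delta implies |(-3s^3 + 6s^2 - s - 3) − 135| < eps.
(-3s^3 + 6s^2 - s - 3) − 135 = -3s^3 + 6s^2 - s - 138 = (s + 3)(-3s^2 + 15s - 46).
So |(-3s^3 + 6s^2 - s - 3) − 135| = |s + 3|·|-3s^2 + 15s - 46|.
Assume first that |s + 3| < 1, so |s| < 4. Then |-3s^2 + 15s - 46| ≤ 3·4^2 + 15·4 + 46 = 154.
Hence |(-3s^3 + 6s^2 - s - 3) − 135| ≤ 154|s + 3| < eps provided |s + 3| < eps/154.
Take delta = min(1, eps/154). Then 0 < |s + 3| < delta gives both |s + 3| < 1 and |s + 3| < eps/154, so |(-3s^3 + 6s^2 - s - 3) − 135| < eps.

delta = min(1, eps/154)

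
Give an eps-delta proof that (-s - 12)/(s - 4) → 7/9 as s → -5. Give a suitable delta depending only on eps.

delta = min(9/2, (81/32)eps)

Fix eps > 0. We want delta > 0 with 0 < |s + 5| < delta ⇒ |(-s - 12)/(s - 4) − (7/9)| < eps.
Combining over a common denominator, (-s - 12)/(s - 4) − (7/9) = [(-s - 12)·(-9) − (-7)·(s - 4)] / [(-9)·(s - 4)] = 16(s + 5) / ((-9)(s - 4)).
So |(-s - 12)/(s - 4) − (7/9)| = 16|s + 5| / (9·|s − 4|).
Require delta ≤ 9/2, so |s − 4| ≥ |-9| − |s + 5| > 9 − 9/2 = 9/2.
Hence |(-s - 12)/(s - 4) − (7/9)| < 16|s + 5|/(9·(9/2)) = (32/81)|s + 5|, which is < eps once |s + 5| < (81/32)eps.
Take delta = min(9/2, (81/32)eps). Then 0 < |s + 5| < delta forces both bounds, so |(-s - 12)/(s - 4) − (7/9)| < eps.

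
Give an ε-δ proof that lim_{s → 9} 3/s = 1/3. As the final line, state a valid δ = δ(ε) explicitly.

δ = min(9/2, (27/2)ε)

Fix ε > 0. We seek δ > 0 such that 0 < |s − 9| < δ implies |3/s − (1/3)| < ε.
|3/s − (1/3)| = 3·|9 − s|/(9·|s|) = 3|s − 9|/(9|s|).
Require δ ≤ 9/2 so that |s| > 9 − 9/2 = 9/2, hence 9|s| > 81/2.
Then |3/s − (1/3)| < 3|s − 9|/(81/2), which is < ε when |s − 9| < (27/2)ε.
Take δ = min(9/2, (27/2)ε). Then 0 < |s − 9| < δ gives both |s − 9| < 9/2 and |s − 9| < (27/2)ε, so |3/s − (1/3)| < ε.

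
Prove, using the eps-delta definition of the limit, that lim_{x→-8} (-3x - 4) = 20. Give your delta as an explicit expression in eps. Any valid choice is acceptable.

Let eps > 0 be given. We need delta > 0 so that 0 < |x + 8| < delta implies |(-3x - 4) − 20| < eps.
Since (-3x - 4) − 20 = -3(x + 8), we have |(-3x - 4) − 20| = 3|x + 8|.
So 3|x + 8| < eps exactly when |x + 8| < eps/3.
Choosing delta = eps/3 gives |(-3x - 4) − 20| = 3|x + 8| < eps whenever |x + 8| < delta.

delta = eps/3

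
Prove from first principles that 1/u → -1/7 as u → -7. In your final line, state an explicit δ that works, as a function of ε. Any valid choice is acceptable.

Fix ε > 0. We seek δ > 0 such that 0 < |u + 7| < δ implies |1/u + 1/7| < ε.
|1/u + 1/7| = |-7 − u|/(7·|u|) = |u + 7|/(7|u|).
Require δ ≤ 7/2 so that |u| > 7 − 7/2 = 7/2, hence 7|u| > 49/2.
Then |1/u + 1/7| < |u + 7|/(49/2), which is < ε when |u + 7| < (49/2)ε.
Take δ = min(7/2, (49/2)ε). Then 0 < |u + 7| < δ gives both |u + 7| < 7/2 and |u + 7| < (49/2)ε, so |1/u + 1/7| < ε.

δ = min(7/2, (49/2)ε)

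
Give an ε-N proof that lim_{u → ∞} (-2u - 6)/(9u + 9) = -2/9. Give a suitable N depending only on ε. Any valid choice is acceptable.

Let ε > 0 be given. We seek N > 0 such that u > N implies |(-2u - 6)/(9u + 9) + 2/9| < ε.
(-2u - 6)/(9u + 9) + 2/9 = (9(-2u - 6) − (-2)(9u + 9)) / (9(9u + 9)) = -36/(9(9u + 9)).
For u > 0 we have 9u + 9 > 9u, so |(-2u - 6)/(9u + 9) + 2/9| = 36/(9(9u + 9)) < 36/(9·9u) = (4/9)/u.
Thus |(-2u - 6)/(9u + 9) + 2/9| < ε whenever u > (4/9)/ε.
Take N = (4/9)/ε. If u > N then |(-2u - 6)/(9u + 9) + 2/9| < (4/9)/u < ε.

N = (4/9)/ε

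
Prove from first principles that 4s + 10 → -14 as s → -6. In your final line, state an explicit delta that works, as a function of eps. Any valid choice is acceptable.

delta = eps/4

Let eps > 0. We need delta > 0 so that 0 < |s + 6| < delta implies |(4s + 10) + 14| < eps.
|(4s + 10) + 14| = |4s + 24| = 4|s + 6|.
Thus it suffices that |s + 6| < eps/4.
Choosing delta = eps/4 gives |(4s + 10) + 14| = 4|s + 6| < eps whenever |s + 6| < delta.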